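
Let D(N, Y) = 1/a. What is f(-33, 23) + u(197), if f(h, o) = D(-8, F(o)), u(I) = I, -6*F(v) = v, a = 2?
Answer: 395/2 ≈ 197.50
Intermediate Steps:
F(v) = -v/6
D(N, Y) = 1/2
f(h, o) = 1/2
f(-33, 23) + u(197) = 1/2 + 197 = 395/2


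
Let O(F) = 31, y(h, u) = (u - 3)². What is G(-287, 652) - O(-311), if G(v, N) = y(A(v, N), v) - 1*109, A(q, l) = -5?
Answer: 83960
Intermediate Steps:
y(h, u) = (-3 + u)²
G(v, N) = -109 + (-3 + v)² (G(v, N) = (-3 + v)² - 1*109 = (-3 + v)² - 109 = -109 + (-3 + v)²)
G(-287, 652) - O(-311) = (-109 + (-3 - 287)²) - 1*31 = (-109 + (-290)²) - 31 = (-109 + 84100) - 31 = 83991 - 31 = 83960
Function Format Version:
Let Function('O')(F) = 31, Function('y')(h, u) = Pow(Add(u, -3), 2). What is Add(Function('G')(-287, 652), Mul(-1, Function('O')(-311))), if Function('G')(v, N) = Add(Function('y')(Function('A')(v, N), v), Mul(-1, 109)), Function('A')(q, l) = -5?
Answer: 83960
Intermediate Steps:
Function('y')(h, u) = Pow(Add(-3, u), 2)
Function('G')(v, N) = Add(-109, Pow(Add(-3, v), 2)) (Function('G')(v, N) = Add(Pow(Add(-3, v), 2), Mul(-1, 109)) = Add(Pow(Add(-3, v), 2), -109) = Add(-109, Pow(Add(-3, v), 2)))
Add(Function('G')(-287, 652), Mul(-1, Function('O')(-311))) = Add(Add(-109, Pow(Add(-3, -287), 2)), Mul(-1, 31)) = Add(Add(-109, Pow(-290, 2)), -31) = Add(Add(-109, 84100), -31) = Add(83991, -31) = 83960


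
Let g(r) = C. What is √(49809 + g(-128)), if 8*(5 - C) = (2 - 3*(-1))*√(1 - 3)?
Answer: √(797024 - 10*I*√2)/4 ≈ 223.19 - 0.0019801*I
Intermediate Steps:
C = 5 - 5*I*√2/8 (C = 5 - (2 - 3*(-1))*√(1 - 3)/8 = 5 - (2 + 3)*√(-2)/8 = 5 - 5*I*√2/8 ≈ 5.0 - 0.88388*I)
g(r) = 5 - 5*I*√2/8
√(49809 + g(-128)) = √(49809 + (5 - 5*I*√2/8)) = √(49814 - 5*I*√2/8)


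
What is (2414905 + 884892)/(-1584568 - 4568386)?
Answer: -3299797/6152954 ≈ -0.53629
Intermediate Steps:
(2414905 + 884892)/(-1584568 - 4568386) = 3299797/(-6152954) = 3299797*(-1/6152954) = -3299797/6152954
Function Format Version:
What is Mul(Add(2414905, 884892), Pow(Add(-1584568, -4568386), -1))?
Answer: Rational(-3299797, 6152954) ≈ -0.53629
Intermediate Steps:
Mul(Add(2414905, 884892), Pow(Add(-1584568, -4568386), -1)) = Mul(3299797, Pow(-6152954, -1)) = Mul(3299797, Rational(-1, 6152954)) = Rational(-3299797, 6152954)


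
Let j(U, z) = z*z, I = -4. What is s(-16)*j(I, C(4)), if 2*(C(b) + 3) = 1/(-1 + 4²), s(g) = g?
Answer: -31684/225 ≈ -140.82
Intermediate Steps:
C(b) = -89/30 (C(b) = -3 + 1/(2*(-1 + 4²)) = -3 + 1/(2*(-1 + 16)) = -3 + (½)/15 = -3 + (½)*(1/15) = -3 + 1/30 = -89/30)
j(U, z) = z²
s(-16)*j(I, C(4)) = -16*(-89/30)² = -16*7921/900 = -31684/225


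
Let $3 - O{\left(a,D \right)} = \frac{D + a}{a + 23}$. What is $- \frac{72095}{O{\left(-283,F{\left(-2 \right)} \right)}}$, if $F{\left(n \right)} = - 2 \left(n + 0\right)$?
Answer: $- \frac{18744700}{501} \approx -37415.0$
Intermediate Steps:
$F{\left(n \right)} = - 2 n$
$O{\left(a,D \right)} = 3 - \frac{D + a}{23 + a}$ ($O{\left(a,D \right)} = 3 - \frac{D + a}{a + 23} = 3 - \frac{D + a}{23 + a}$)
$- \frac{72095}{O{\left(-283,F{\left(-2 \right)} \right)}} = - \frac{72095}{\frac{1}{23 - 283} \left(69 - \left(-2\right) \left(-2\right) + 2 \left(-283\right)\right)} = - \frac{72095}{\frac{1}{-260} \left(69 - 4 - 566\right)} = - \frac{72095}{\left(- \frac{1}{260}\right) \left(69 - 4 - 566\right)} = - \frac{72095}{\left(- \frac{1}{260}\right) \left(-501\right)} = - \frac{72095}{\frac{501}{260}} = \left(-72095\right) \frac{260}{501} = - \frac{18744700}{501}$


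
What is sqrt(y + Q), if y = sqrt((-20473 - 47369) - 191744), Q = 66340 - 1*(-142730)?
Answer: sqrt(209070 + I*sqrt(259586)) ≈ 457.24 + 0.5571*I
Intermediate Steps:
Q = 209070 (Q = 66340 + 142730 = 209070)
y = I*sqrt(259586) (y = sqrt(-67842 - 191744) = sqrt(-259586) = I*sqrt(259586) ≈ 509.5*I)
sqrt(y + Q) = sqrt(I*sqrt(259586) + 209070) = sqrt(209070 + I*sqrt(259586))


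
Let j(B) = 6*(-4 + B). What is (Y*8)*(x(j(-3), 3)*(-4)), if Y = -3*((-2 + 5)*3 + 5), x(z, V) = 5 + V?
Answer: 10752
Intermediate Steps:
j(B) = -24 + 6*B
Y = -42 (Y = -3*(3*3 + 5) = -3*(9 + 5) = -3*14 = -42)
(Y*8)*(x(j(-3), 3)*(-4)) = (-42*8)*((5 + 3)*(-4)) = -2688*(-4) = -336*(-32) = 10752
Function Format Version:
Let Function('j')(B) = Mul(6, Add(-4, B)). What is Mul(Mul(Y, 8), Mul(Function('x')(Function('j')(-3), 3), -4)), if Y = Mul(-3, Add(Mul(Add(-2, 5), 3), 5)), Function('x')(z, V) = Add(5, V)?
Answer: 10752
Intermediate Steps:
Function('j')(B) = Add(-24, Mul(6, B))
Y = -42 (Y = Mul(-3, Add(Mul(3, 3), 5)) = Mul(-3, Add(9, 5)) = Mul(-3, 14) = -42)
Mul(Mul(Y, 8), Mul(Function('x')(Function('j')(-3), 3), -4)) = Mul(Mul(-42, 8), Mul(Add(5, 3), -4)) = Mul(-336, Mul(8, -4)) = Mul(-336, -32) = 10752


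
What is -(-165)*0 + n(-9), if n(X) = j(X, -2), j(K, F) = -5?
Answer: -5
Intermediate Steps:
n(X) = -5
-(-165)*0 + n(-9) = -(-165)*0 - 5 = -11*0 - 5 = 0 - 5 = -5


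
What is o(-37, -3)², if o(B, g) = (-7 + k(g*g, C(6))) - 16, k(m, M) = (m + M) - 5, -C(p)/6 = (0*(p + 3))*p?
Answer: 361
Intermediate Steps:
C(p) = 0 (C(p) = -6*0*(p + 3)*p = -6*0*(3 + p)*p = -0*p = -6*0 = 0)
k(m, M) = -5 + M + m (k(m, M) = (M + m) - 5 = -5 + M + m)
o(B, g) = -28 + g² (o(B, g) = (-7 + (-5 + 0 + g*g)) - 16 = (-7 + (-5 + 0 + g²)) - 16 = (-7 + (-5 + g²)) - 16 = (-12 + g²) - 16 = -28 + g²)
o(-37, -3)² = (-28 + (-3)²)² = (-28 + 9)² = (-19)² = 361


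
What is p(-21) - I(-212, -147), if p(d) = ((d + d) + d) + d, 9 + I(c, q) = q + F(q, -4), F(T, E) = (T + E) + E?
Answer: 227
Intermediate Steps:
F(T, E) = T + 2*E (F(T, E) = (E + T) + E = T + 2*E)
I(c, q) = -17 + 2*q (I(c, q) = -9 + (q + (q + 2*(-4))) = -9 + (q + (q - 8)) = -9 + (q + (-8 + q)) = -9 + (-8 + 2*q) = -17 + 2*q)
p(d) = 4*d (p(d) = (2*d + d) + d = 3*d + d = 4*d)
p(-21) - I(-212, -147) = 4*(-21) - (-17 + 2*(-147)) = -84 - (-17 - 294) = -84 - 1*(-311) = -84 + 311 = 227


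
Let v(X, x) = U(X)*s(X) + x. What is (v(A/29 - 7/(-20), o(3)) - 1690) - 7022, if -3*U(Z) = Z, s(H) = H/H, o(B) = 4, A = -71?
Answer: -15150703/1740 ≈ -8707.3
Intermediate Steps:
s(H) = 1
U(Z) = -Z/3
v(X, x) = x - X/3 (v(X, x) = -X/3*1 + x = -X/3 + x = x - X/3)
(v(A/29 - 7/(-20), o(3)) - 1690) - 7022 = ((4 - (-71/29 - 7/(-20))/3) - 1690) - 7022 = ((4 - (-71*1/29 - 7*(-1/20))/3) - 1690) - 7022 = ((4 - (-71/29 + 7/20)/3) - 1690) - 7022 = ((4 - 1/3*(-1217/580)) - 1690) - 7022 = ((4 + 1217/1740) - 1690) - 7022 = (8177/1740 - 1690) - 7022 = -2932423/1740 - 7022 = -15150703/1740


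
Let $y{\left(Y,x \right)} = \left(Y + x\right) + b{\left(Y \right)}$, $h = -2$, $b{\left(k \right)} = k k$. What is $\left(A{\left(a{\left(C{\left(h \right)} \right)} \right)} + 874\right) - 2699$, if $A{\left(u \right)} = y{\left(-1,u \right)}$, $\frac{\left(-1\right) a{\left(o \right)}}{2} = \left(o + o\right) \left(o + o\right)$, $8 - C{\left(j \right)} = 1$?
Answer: $-2217$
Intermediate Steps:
$b{\left(k \right)} = k^{2}$
$C{\left(j \right)} = 7$ ($C{\left(j \right)} = 8 - 1 = 7$)
$y{\left(Y,x \right)} = Y + x + Y^{2}$ ($y{\left(Y,x \right)} = \left(Y + x\right) + Y^{2} = Y + x + Y^{2}$)
$a{\left(o \right)} = - 8 o^{2}$ ($a{\left(o \right)} = - 2 \left(o + o\right) \left(o + o\right) = - 2 \cdot 2 o 2 o = - 2 \cdot 4 o^{2} = - 8 o^{2}$)
$A{\left(u \right)} = u$ ($A{\left(u \right)} = -1 + u + \left(-1\right)^{2} = -1 + u + 1 = u$)
$\left(A{\left(a{\left(C{\left(h \right)} \right)} \right)} + 874\right) - 2699 = \left(- 8 \cdot 7^{2} + 874\right) - 2699 = \left(\left(-8\right) 49 + 874\right) - 2699 = \left(-392 + 874\right) - 2699 = 482 - 2699 = -2217$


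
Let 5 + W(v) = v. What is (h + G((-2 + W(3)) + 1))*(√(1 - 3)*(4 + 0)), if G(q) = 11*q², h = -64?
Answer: 140*I*√2 ≈ 197.99*I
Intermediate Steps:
W(v) = -5 + v
(h + G((-2 + W(3)) + 1))*(√(1 - 3)*(4 + 0)) = (-64 + 11*((-2 + (-5 + 3)) + 1)²)*(√(1 - 3)*(4 + 0)) = (-64 + 11*((-2 - 2) + 1)²)*(√(-2)*4) = (-64 + 11*(-4 + 1)²)*((I*√2)*4) = (-64 + 11*(-3)²)*(4*I*√2) = (-64 + 11*9)*(4*I*√2) = (-64 + 99)*(4*I*√2) = 35*(4*I*√2) = 140*I*√2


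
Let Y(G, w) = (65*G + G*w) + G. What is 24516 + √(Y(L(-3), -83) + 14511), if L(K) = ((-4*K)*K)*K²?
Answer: 24516 + √20019 ≈ 24658.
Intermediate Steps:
L(K) = -4*K⁴ (L(K) = (-4*K²)*K² = -4*K⁴)
Y(G, w) = 66*G + G*w
24516 + √(Y(L(-3), -83) + 14511) = 24516 + √((-4*(-3)⁴)*(66 - 83) + 14511) = 24516 + √(-4*81*(-17) + 14511) = 24516 + √(-324*(-17) + 14511) = 24516 + √(5508 + 14511) = 24516 + √20019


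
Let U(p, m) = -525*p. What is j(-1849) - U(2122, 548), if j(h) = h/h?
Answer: 1114051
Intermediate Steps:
j(h) = 1
j(-1849) - U(2122, 548) = 1 - (-525)*2122 = 1 - 1*(-1114050) = 1 + 1114050 = 1114051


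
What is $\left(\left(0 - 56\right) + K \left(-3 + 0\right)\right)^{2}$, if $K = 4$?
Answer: $4624$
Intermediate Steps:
$\left(\left(0 - 56\right) + K \left(-3 + 0\right)\right)^{2} = \left(\left(0 - 56\right) + 4 \left(-3 + 0\right)\right)^{2} = \left(\left(0 - 56\right) + 4 \left(-3\right)\right)^{2} = \left(-56 - 12\right)^{2} = \left(-68\right)^{2} = 4624$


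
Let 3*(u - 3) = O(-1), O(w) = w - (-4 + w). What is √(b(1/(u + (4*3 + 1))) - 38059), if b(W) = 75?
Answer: 4*I*√2374 ≈ 194.89*I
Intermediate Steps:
O(w) = 4 (O(w) = w + (4 - w) = 4)
u = 13/3 (u = 3 + (⅓)*4 = 3 + 4/3 = 13/3 ≈ 4.3333)
√(b(1/(u + (4*3 + 1))) - 38059) = √(75 - 38059) = √(-37984) = 4*I*√2374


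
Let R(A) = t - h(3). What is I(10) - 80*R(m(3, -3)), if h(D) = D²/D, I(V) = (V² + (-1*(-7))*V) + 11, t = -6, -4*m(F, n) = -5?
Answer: 901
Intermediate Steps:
m(F, n) = 5/4 (m(F, n) = -¼*(-5) = 5/4)
I(V) = 11 + V² + 7*V (I(V) = (V² + 7*V) + 11 = 11 + V² + 7*V)
h(D) = D
R(A) = -9 (R(A) = -6 - 1*3 = -6 - 3 = -9)
I(10) - 80*R(m(3, -3)) = (11 + 10² + 7*10) - 80*(-9) = (11 + 100 + 70) + 720 = 181 + 720 = 901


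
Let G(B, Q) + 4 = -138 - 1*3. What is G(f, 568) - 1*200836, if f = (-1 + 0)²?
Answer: -200981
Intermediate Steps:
f = 1 (f = (-1)² = 1)
G(B, Q) = -145 (G(B, Q) = -4 + (-138 - 1*3) = -4 + (-138 - 3) = -4 - 141 = -145)
G(f, 568) - 1*200836 = -145 - 1*200836 = -145 - 200836 = -200981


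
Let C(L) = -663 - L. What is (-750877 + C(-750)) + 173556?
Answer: -577234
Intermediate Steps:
(-750877 + C(-750)) + 173556 = (-750877 + (-663 - 1*(-750))) + 173556 = (-750877 + (-663 + 750)) + 173556 = (-750877 + 87) + 173556 = -750790 + 173556 = -577234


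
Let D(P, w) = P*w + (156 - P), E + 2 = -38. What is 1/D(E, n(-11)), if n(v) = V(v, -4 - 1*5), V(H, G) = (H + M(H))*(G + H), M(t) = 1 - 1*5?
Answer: -1/11804 ≈ -8.4717e-5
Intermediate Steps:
M(t) = -4 (M(t) = 1 - 5 = -4)
V(H, G) = (-4 + H)*(G + H) (V(H, G) = (H - 4)*(G + H) = (-4 + H)*(G + H))
n(v) = 36 + v**2 - 13*v (n(v) = v**2 - 4*(-4 - 1*5) - 4*v + (-4 - 1*5)*v = v**2 - 4*(-4 - 5) - 4*v + (-4 - 5)*v = v**2 - 4*(-9) - 4*v - 9*v = v**2 + 36 - 4*v - 9*v = 36 + v**2 - 13*v)
E = -40 (E = -2 - 38 = -40)
D(P, w) = 156 - P + P*w
1/D(E, n(-11)) = 1/(156 - 1*(-40) - 40*(36 + (-11)**2 - 13*(-11))) = 1/(156 + 40 - 40*(36 + 121 + 143)) = 1/(156 + 40 - 40*300) = 1/(156 + 40 - 12000) = 1/(-11804) = -1/11804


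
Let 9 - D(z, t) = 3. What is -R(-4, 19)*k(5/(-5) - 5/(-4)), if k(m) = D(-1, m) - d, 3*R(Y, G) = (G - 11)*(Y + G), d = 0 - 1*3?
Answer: -360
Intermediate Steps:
D(z, t) = 6 (D(z, t) = 9 - 1*3 = 9 - 3 = 6)
d = -3 (d = 0 - 3 = -3)
R(Y, G) = (-11 + G)*(G + Y)/3 (R(Y, G) = ((G - 11)*(Y + G))/3 = ((-11 + G)*(G + Y))/3 = (-11 + G)*(G + Y)/3)
k(m) = 9 (k(m) = 6 - 1*(-3) = 6 + 3 = 9)
-R(-4, 19)*k(5/(-5) - 5/(-4)) = -(-11/3*19 - 11/3*(-4) + (⅓)*19² + (⅓)*19*(-4))*9 = -(-209/3 + 44/3 + (⅓)*361 - 76/3)*9 = -(-209/3 + 44/3 + 361/3 - 76/3)*9 = -40*9 = -1*360 = -360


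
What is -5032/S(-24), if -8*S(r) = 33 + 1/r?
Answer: 966144/791 ≈ 1221.4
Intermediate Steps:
S(r) = -33/8 - 1/(8*r) (S(r) = -(33 + 1/r)/8 = -33/8 - 1/(8*r))
-5032/S(-24) = -5032*(-192/(-1 - 33*(-24))) = -5032*(-192/(-1 + 792)) = -5032/((⅛)*(-1/24)*791) = -5032/(-791/192) = -5032*(-192/791) = 966144/791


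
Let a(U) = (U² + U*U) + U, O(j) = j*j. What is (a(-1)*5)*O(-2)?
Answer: 20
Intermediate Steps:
O(j) = j²
a(U) = U + 2*U² (a(U) = (U² + U²) + U = 2*U² + U = U + 2*U²)
(a(-1)*5)*O(-2) = (-(1 + 2*(-1))*5)*(-2)² = (-(1 - 2)*5)*4 = (-1*(-1)*5)*4 = (1*5)*4 = 5*4 = 20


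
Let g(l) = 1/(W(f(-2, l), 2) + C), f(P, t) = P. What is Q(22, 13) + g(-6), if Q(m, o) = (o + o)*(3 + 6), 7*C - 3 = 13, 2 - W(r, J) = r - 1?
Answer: 11941/51 ≈ 234.14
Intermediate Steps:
W(r, J) = 3 - r (W(r, J) = 2 - (r - 1) = 2 - (-1 + r) = 2 + (1 - r) = 3 - r)
C = 16/7 (C = 3/7 + (1/7)*13 = 3/7 + 13/7 = 16/7 ≈ 2.2857)
Q(m, o) = 18*o (Q(m, o) = (2*o)*9 = 18*o)
g(l) = 7/51 (g(l) = 1/((3 - 1*(-2)) + 16/7) = 1/((3 + 2) + 16/7) = 1/(5 + 16/7) = 1/(51/7) = 7/51)
Q(22, 13) + g(-6) = 18*13 + 7/51 = 234 + 7/51 = 11941/51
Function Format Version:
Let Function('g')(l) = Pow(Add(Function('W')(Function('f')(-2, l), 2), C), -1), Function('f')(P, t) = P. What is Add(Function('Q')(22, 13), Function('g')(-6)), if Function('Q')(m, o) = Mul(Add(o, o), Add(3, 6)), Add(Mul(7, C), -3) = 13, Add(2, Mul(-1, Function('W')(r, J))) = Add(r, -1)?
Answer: Rational(11941, 51) ≈ 234.14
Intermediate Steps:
Function('W')(r, J) = Add(3, Mul(-1, r)) (Function('W')(r, J) = Add(2, Mul(-1, Add(r, -1))) = Add(2, Mul(-1, Add(-1, r))) = Add(2, Add(1, Mul(-1, r))) = Add(3, Mul(-1, r)))
C = Rational(16, 7) (C = Add(Rational(3, 7), Mul(Rational(1, 7), 13)) = Add(Rational(3, 7), Rational(13, 7)) = Rational(16, 7) ≈ 2.2857)
Function('Q')(m, o) = Mul(18, o) (Function('Q')(m, o) = Mul(Mul(2, o), 9) = Mul(18, o))
Function('g')(l) = Rational(7, 51) (Function('g')(l) = Pow(Add(Add(3, Mul(-1, -2)), Rational(16, 7)), -1) = Pow(Add(Add(3, 2), Rational(16, 7)), -1) = Pow(Add(5, Rational(16, 7)), -1) = Pow(Rational(51, 7), -1) = Rational(7, 51))
Add(Function('Q')(22, 13), Function('g')(-6)) = Add(Mul(18, 13), Rational(7, 51)) = Add(234, Rational(7, 51)) = Rational(11941, 51)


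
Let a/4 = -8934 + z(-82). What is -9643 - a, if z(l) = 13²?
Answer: 25417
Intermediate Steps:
z(l) = 169
a = -35060 (a = 4*(-8934 + 169) = 4*(-8765) = -35060)
-9643 - a = -9643 - 1*(-35060) = -9643 + 35060 = 25417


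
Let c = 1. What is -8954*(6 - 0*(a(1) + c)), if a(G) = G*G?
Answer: -53724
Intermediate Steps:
a(G) = G²
-8954*(6 - 0*(a(1) + c)) = -8954*(6 - 0*(1² + 1)) = -8954*(6 - 0*(1 + 1)) = -8954*(6 - 0*2) = -8954*(6 - 4*0) = -8954*(6 + 0) = -8954*6 = -53724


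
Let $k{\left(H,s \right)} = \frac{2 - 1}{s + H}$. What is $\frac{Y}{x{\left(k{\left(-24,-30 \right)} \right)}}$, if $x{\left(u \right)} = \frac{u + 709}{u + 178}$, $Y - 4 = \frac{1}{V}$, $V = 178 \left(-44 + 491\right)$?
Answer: $\frac{611768983}{609236862} \approx 1.0042$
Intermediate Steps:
$k{\left(H,s \right)} = \frac{1}{H + s}$ ($k{\left(H,s \right)} = 1 \frac{1}{H + s} = \frac{1}{H + s}$)
$V = 79566$ ($V = 178 \cdot 447 = 79566$)
$Y = \frac{318265}{79566}$ ($Y = 4 + \frac{1}{79566} = \frac{318265}{79566} \approx 4.0$)
$x{\left(u \right)} = \frac{709 + u}{178 + u}$
$\frac{Y}{x{\left(k{\left(-24,-30 \right)} \right)}} = \frac{318265}{79566 \frac{709 + \frac{1}{-24 - 30}}{178 + \frac{1}{-24 - 30}}} = \frac{318265}{79566 \frac{709 + \frac{1}{-54}}{178 + \frac{1}{-54}}} = \frac{318265}{79566 \frac{709 - \frac{1}{54}}{178 - \frac{1}{54}}} = \frac{318265}{79566 \frac{1}{\frac{9611}{54}} \cdot \frac{38285}{54}} = \frac{318265}{79566 \cdot \frac{54}{9611} \cdot \frac{38285}{54}} = \frac{318265}{79566 \cdot \frac{38285}{9611}} = \frac{318265}{79566} \cdot \frac{9611}{38285} = \frac{611768983}{609236862}$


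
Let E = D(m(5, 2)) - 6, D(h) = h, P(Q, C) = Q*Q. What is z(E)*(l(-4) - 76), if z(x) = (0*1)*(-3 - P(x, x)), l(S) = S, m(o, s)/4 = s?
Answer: 0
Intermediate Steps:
P(Q, C) = Q**2
m(o, s) = 4*s
E = 2 (E = 4*2 - 6 = 8 - 6 = 2)
z(x) = 0 (z(x) = (0*1)*(-3 - x**2) = 0*(-3 - x**2) = 0)
z(E)*(l(-4) - 76) = 0*(-4 - 76) = 0*(-80) = 0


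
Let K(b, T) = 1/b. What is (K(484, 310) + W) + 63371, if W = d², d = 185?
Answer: 47236465/484 ≈ 97596.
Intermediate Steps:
W = 34225 (W = 185² = 34225)
(K(484, 310) + W) + 63371 = (1/484 + 34225) + 63371 = 16564901/484 + 63371 = 47236465/484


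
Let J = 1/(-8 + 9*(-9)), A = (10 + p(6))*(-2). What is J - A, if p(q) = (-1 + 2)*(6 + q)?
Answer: 3915/89 ≈ 43.989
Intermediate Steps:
p(q) = 6 + q (p(q) = 1*(6 + q) = 6 + q)
A = -44 (A = (10 + (6 + 6))*(-2) = (10 + 12)*(-2) = 22*(-2) = -44)
J = -1/89 (J = 1/(-8 - 81) = 1/(-89) = -1/89 ≈ -0.011236)
J - A = -1/89 - 1*(-44) = -1/89 + 44 = 3915/89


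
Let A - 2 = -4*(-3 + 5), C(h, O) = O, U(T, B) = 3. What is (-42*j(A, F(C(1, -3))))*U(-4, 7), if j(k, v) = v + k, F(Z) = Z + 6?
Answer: 378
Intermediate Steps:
A = -6 (A = 2 - 4*(-3 + 5) = 2 - 4*2 = 2 - 8 = -6)
F(Z) = 6 + Z
j(k, v) = k + v
(-42*j(A, F(C(1, -3))))*U(-4, 7) = -42*(-6 + (6 - 3))*3 = -42*(-6 + 3)*3 = -42*(-3)*3 = 126*3 = 378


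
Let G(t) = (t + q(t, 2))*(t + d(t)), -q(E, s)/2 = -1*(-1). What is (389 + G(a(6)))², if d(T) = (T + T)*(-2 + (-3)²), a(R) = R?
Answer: 561001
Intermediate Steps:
q(E, s) = -2 (q(E, s) = -(-2)*(-1) = -2*1 = -2)
d(T) = 14*T (d(T) = (2*T)*(-2 + 9) = (2*T)*7 = 14*T)
G(t) = 15*t*(-2 + t) (G(t) = (t - 2)*(t + 14*t) = (-2 + t)*(15*t) = 15*t*(-2 + t))
(389 + G(a(6)))² = (389 + 15*6*(-2 + 6))² = (389 + 15*6*4)² = (389 + 360)² = 749² = 561001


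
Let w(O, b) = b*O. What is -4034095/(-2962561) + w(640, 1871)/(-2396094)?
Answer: 133012647415/154316839929 ≈ 0.86195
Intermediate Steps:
w(O, b) = O*b
-4034095/(-2962561) + w(640, 1871)/(-2396094) = -4034095/(-2962561) + (640*1871)/(-2396094) = -4034095*(-1/2962561) + 1197440*(-1/2396094) = 4034095/2962561 - 598720/1198047 = 133012647415/154316839929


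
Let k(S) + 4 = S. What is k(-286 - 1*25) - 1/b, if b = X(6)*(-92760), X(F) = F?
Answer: -175316399/556560 ≈ -315.00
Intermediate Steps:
k(S) = -4 + S
b = -556560 (b = 6*(-92760) = -556560)
k(-286 - 1*25) - 1/b = (-4 + (-286 - 1*25)) - 1/(-556560) = (-4 + (-286 - 25)) - 1*(-1/556560) = (-4 - 311) + 1/556560 = -315 + 1/556560 = -175316399/556560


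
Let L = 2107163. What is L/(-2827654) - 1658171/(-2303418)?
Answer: -41235830575/1628317280343 ≈ -0.025324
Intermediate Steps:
L/(-2827654) - 1658171/(-2303418) = 2107163/(-2827654) - 1658171/(-2303418) = 2107163*(-1/2827654) - 1658171*(-1/2303418) = -2107163/2827654 + 1658171/2303418 = -41235830575/1628317280343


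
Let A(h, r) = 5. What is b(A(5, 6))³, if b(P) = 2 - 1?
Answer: 1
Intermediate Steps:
b(P) = 1
b(A(5, 6))³ = 1³ = 1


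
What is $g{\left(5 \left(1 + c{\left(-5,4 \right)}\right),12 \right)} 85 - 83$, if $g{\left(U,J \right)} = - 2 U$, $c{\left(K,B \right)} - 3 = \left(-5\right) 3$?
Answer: $9267$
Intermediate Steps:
$c{\left(K,B \right)} = -12$ ($c{\left(K,B \right)} = 3 - 15 = -12$)
$g{\left(5 \left(1 + c{\left(-5,4 \right)}\right),12 \right)} 85 - 83 = - 2 \cdot 5 \left(1 - 12\right) 85 - 83 = - 2 \cdot 5 \left(-11\right) 85 - 83 = \left(-2\right) \left(-55\right) 85 - 83 = 110 \cdot 85 - 83 = 9350 - 83 = 9267$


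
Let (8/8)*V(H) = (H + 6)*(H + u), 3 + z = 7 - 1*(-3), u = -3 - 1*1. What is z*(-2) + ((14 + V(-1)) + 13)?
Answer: -12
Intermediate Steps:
u = -4 (u = -3 - 1 = -4)
z = 7 (z = -3 + (7 - 1*(-3)) = -3 + (7 + 3) = -3 + 10 = 7)
V(H) = (-4 + H)*(6 + H) (V(H) = (H + 6)*(H - 4) = (6 + H)*(-4 + H) = (-4 + H)*(6 + H))
z*(-2) + ((14 + V(-1)) + 13) = 7*(-2) + ((14 + (-24 + (-1)**2 + 2*(-1))) + 13) = -14 + ((14 + (-24 + 1 - 2)) + 13) = -14 + ((14 - 25) + 13) = -14 + (-11 + 13) = -14 + 2 = -12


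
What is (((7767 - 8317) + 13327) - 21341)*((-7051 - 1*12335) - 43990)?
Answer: 542752064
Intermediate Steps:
(((7767 - 8317) + 13327) - 21341)*((-7051 - 1*12335) - 43990) = ((-550 + 13327) - 21341)*((-7051 - 12335) - 43990) = (12777 - 21341)*(-19386 - 43990) = -8564*(-63376) = 542752064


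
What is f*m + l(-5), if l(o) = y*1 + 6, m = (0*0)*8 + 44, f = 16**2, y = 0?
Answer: 11270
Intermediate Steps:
f = 256
m = 44 (m = 0*8 + 44 = 0 + 44 = 44)
l(o) = 6 (l(o) = 0*1 + 6 = 0 + 6 = 6)
f*m + l(-5) = 256*44 + 6 = 11264 + 6 = 11270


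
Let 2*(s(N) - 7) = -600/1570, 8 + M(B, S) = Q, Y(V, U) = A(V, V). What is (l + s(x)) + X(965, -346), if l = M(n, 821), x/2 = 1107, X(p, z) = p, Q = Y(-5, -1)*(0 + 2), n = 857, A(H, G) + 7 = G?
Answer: 147550/157 ≈ 939.81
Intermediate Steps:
A(H, G) = -7 + G
Y(V, U) = -7 + V
Q = -24 (Q = (-7 - 5)*(0 + 2) = -12*2 = -24)
M(B, S) = -32 (M(B, S) = -8 - 24 = -32)
x = 2214 (x = 2*1107 = 2214)
l = -32
s(N) = 1069/157 (s(N) = 7 + (-600/1570)/2 = 7 + (-600*1/1570)/2 = 7 + (½)*(-60/157) = 7 - 30/157 = 1069/157)
(l + s(x)) + X(965, -346) = (-32 + 1069/157) + 965 = -3955/157 + 965 = 147550/157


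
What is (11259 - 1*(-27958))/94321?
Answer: 39217/94321 ≈ 0.41578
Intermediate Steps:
(11259 - 1*(-27958))/94321 = (11259 + 27958)*(1/94321) = 39217*(1/94321) = 39217/94321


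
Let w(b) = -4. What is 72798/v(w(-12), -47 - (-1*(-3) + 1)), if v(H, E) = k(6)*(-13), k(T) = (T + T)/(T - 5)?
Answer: -12133/26 ≈ -466.65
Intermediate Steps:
k(T) = 2*T/(-5 + T) (k(T) = (2*T)/(-5 + T) = 2*T/(-5 + T))
v(H, E) = -156 (v(H, E) = (2*6/(-5 + 6))*(-13) = (2*6/1)*(-13) = (2*6*1)*(-13) = 12*(-13) = -156)
72798/v(w(-12), -47 - (-1*(-3) + 1)) = 72798/(-156) = 72798*(-1/156) = -12133/26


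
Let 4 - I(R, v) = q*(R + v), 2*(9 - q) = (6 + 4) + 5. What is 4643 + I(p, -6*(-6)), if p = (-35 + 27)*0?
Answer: 4593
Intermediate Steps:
p = 0 (p = -8*0 = 0)
q = 3/2 (q = 9 - ((6 + 4) + 5)/2 = 9 - (10 + 5)/2 = 9 - 1/2*15 = 9 - 15/2 = 3/2 ≈ 1.5000)
I(R, v) = 4 - 3*R/2 - 3*v/2 (I(R, v) = 4 - 3*(R + v)/2 = 4 - (3*R/2 + 3*v/2) = 4 + (-3*R/2 - 3*v/2) = 4 - 3*R/2 - 3*v/2)
4643 + I(p, -6*(-6)) = 4643 + (4 - 3/2*0 - (-9)*(-6)) = 4643 + (4 + 0 - 3/2*36) = 4643 + (4 + 0 - 54) = 4643 - 50 = 4593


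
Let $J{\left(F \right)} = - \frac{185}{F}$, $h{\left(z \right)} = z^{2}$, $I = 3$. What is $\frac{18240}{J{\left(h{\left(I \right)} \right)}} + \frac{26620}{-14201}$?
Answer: $- \frac{42475652}{47767} \approx -889.23$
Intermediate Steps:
$\frac{18240}{J{\left(h{\left(I \right)} \right)}} + \frac{26620}{-14201} = \frac{18240}{\left(-185\right) \frac{1}{3^{2}}} + \frac{26620}{-14201} = \frac{18240}{\left(-185\right) \frac{1}{9}} + 26620 \left(- \frac{1}{14201}\right) = \frac{18240}{\left(-185\right) \frac{1}{9}} - \frac{2420}{1291} = \frac{18240}{- \frac{185}{9}} - \frac{2420}{1291} = 18240 \left(- \frac{9}{185}\right) - \frac{2420}{1291} = - \frac{32832}{37} - \frac{2420}{1291} = - \frac{42475652}{47767}$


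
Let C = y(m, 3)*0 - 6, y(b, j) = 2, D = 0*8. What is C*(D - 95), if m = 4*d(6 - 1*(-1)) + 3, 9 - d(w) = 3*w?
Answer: 570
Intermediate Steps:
d(w) = 9 - 3*w
D = 0
m = -45 (m = 4*(9 - 3*(6 - 1*(-1))) + 3 = 4*(9 - 3*(6 + 1)) + 3 = 4*(9 - 3*7) + 3 = 4*(9 - 21) + 3 = 4*(-12) + 3 = -48 + 3 = -45)
C = -6 (C = 2*0 - 6 = 0 - 6 = -6)
C*(D - 95) = -6*(0 - 95) = -6*(-95) = 570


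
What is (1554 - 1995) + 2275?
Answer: 1834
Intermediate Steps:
(1554 - 1995) + 2275 = -441 + 2275 = 1834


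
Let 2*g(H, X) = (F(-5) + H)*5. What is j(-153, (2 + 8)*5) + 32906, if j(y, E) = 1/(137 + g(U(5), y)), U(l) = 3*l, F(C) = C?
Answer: 5330773/162 ≈ 32906.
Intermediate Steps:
g(H, X) = -25/2 + 5*H/2 (g(H, X) = ((-5 + H)*5)/2 = (-25 + 5*H)/2 = -25/2 + 5*H/2)
j(y, E) = 1/162 (j(y, E) = 1/(137 + (-25/2 + 5*(3*5)/2)) = 1/(137 + (-25/2 + (5/2)*15)) = 1/(137 + (-25/2 + 75/2)) = 1/(137 + 25) = 1/162)
j(-153, (2 + 8)*5) + 32906 = 1/162 + 32906 = 5330773/162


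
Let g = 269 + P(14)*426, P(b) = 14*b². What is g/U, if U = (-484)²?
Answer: 1169213/234256 ≈ 4.9912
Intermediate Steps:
g = 1169213 (g = 269 + (14*14²)*426 = 269 + (14*196)*426 = 269 + 2744*426 = 269 + 1168944 = 1169213)
U = 234256
g/U = 1169213/234256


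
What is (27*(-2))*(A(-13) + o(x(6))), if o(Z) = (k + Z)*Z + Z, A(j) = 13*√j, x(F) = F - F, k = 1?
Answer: -702*I*√13 ≈ -2531.1*I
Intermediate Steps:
x(F) = 0
o(Z) = Z + Z*(1 + Z) (o(Z) = (1 + Z)*Z + Z = Z*(1 + Z) + Z = Z + Z*(1 + Z))
(27*(-2))*(A(-13) + o(x(6))) = (27*(-2))*(13*√(-13) + 0*(2 + 0)) = -54*(13*(I*√13) + 0*2) = -54*(13*I*√13 + 0) = -702*I*√13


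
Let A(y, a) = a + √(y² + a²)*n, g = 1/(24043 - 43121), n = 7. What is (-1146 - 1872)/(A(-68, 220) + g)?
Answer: 241661519395236/928042193295503 - 30756927978336*√3314/928042193295503 ≈ -1.6475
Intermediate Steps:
g = -1/19078 (g = 1/(-19078) = -1/19078 ≈ -5.2416e-5)
A(y, a) = a + 7*√(a² + y²) (A(y, a) = a + √(y² + a²)*7 = a + √(a² + y²)*7 = a + 7*√(a² + y²))
(-1146 - 1872)/(A(-68, 220) + g) = (-1146 - 1872)/((220 + 7*√(220² + (-68)²)) - 1/19078) = -3018/((220 + 7*√(48400 + 4624)) - 1/19078) = -3018/((220 + 7*√53024) - 1/19078) = -3018/((220 + 7*(4*√3314)) - 1/19078) = -3018/((220 + 28*√3314) - 1/19078) = -3018/(4197159/19078 + 28*√3314)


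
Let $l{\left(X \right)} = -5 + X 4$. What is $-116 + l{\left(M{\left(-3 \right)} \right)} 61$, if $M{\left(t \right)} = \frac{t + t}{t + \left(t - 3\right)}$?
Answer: $- \frac{775}{3} \approx -258.33$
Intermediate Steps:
$M{\left(t \right)} = \frac{2 t}{-3 + 2 t}$ ($M{\left(t \right)} = \frac{2 t}{t + \left(-3 + t\right)} = \frac{2 t}{-3 + 2 t}$)
$l{\left(X \right)} = -5 + 4 X$
$-116 + l{\left(M{\left(-3 \right)} \right)} 61 = -116 + \left(-5 + 4 \cdot 2 \left(-3\right) \frac{1}{-3 + 2 \left(-3\right)}\right) 61 = -116 + \left(-5 + 4 \cdot 2 \left(-3\right) \frac{1}{-3 - 6}\right) 61 = -116 + \left(-5 + 4 \cdot 2 \left(-3\right) \frac{1}{-9}\right) 61 = -116 + \left(-5 + 4 \cdot 2 \left(-3\right) \left(- \frac{1}{9}\right)\right) 61 = -116 + \left(-5 + 4 \cdot \frac{2}{3}\right) 61 = -116 + \left(-5 + \frac{8}{3}\right) 61 = -116 - \frac{427}{3} = - \frac{775}{3}$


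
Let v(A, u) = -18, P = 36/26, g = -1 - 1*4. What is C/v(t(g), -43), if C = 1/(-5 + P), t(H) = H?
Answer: 13/846 ≈ 0.015366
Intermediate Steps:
g = -5 (g = -1 - 4 = -5)
P = 18/13 (P = 36*(1/26) = 18/13 ≈ 1.3846)
C = -13/47 (C = 1/(-5 + 18/13) = 1/(-47/13) = -13/47 ≈ -0.27660)
C/v(t(g), -43) = -13/47/(-18) = -1/18*(-13/47) = 13/846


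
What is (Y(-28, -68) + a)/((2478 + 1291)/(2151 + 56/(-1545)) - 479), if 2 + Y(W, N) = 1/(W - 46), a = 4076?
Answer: -1001873477525/117364619824 ≈ -8.5364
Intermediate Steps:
Y(W, N) = -2 + 1/(-46 + W) (Y(W, N) = -2 + 1/(W - 46) = -2 + 1/(-46 + W))
(Y(-28, -68) + a)/((2478 + 1291)/(2151 + 56/(-1545)) - 479) = ((93 - 2*(-28))/(-46 - 28) + 4076)/((2478 + 1291)/(2151 + 56/(-1545)) - 479) = ((93 + 56)/(-74) + 4076)/(3769/(2151 + 56*(-1/1545)) - 479) = (-1/74*149 + 4076)/(3769/(2151 - 56/1545) - 479) = (-149/74 + 4076)/(3769/(3323239/1545) - 479) = 301475/(74*(3769*(1545/3323239) - 479)) = 301475/(74*(5823105/3323239 - 479)) = 301475/(74*(-1586008376/3323239)) = (301475/74)*(-3323239/1586008376) = -1001873477525/117364619824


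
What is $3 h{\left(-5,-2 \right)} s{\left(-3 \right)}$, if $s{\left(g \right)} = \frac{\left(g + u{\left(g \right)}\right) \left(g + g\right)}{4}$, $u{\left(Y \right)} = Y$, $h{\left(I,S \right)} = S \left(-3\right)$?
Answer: $162$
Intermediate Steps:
$h{\left(I,S \right)} = - 3 S$
$s{\left(g \right)} = g^{2}$ ($s{\left(g \right)} = \frac{\left(g + g\right) \left(g + g\right)}{4} = 2 g 2 g \frac{1}{4} = 4 g^{2} \cdot \frac{1}{4} = g^{2}$)
$3 h{\left(-5,-2 \right)} s{\left(-3 \right)} = 3 \left(\left(-3\right) \left(-2\right)\right) \left(-3\right)^{2} = 3 \cdot 6 \cdot 9 = 18 \cdot 9 = 162$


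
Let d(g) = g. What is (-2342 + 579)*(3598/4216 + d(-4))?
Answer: 11693979/2108 ≈ 5547.4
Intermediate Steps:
(-2342 + 579)*(3598/4216 + d(-4)) = (-2342 + 579)*(3598/4216 - 4) = -1763*(3598*(1/4216) - 4) = -1763*(1799/2108 - 4) = -1763*(-6633/2108) = 11693979/2108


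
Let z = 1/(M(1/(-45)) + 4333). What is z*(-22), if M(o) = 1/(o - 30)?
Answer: -14861/2926919 ≈ -0.0050774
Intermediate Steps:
M(o) = 1/(-30 + o)
z = 1351/5853838 (z = 1/(1/(-30 + 1/(-45)) + 4333) = 1/(1/(-30 - 1/45) + 4333) = 1/(1/(-1351/45) + 4333) = 1/(-45/1351 + 4333) = 1/(5853838/1351) = 1351/5853838 ≈ 0.00023079)
z*(-22) = (1351/5853838)*(-22) = -14861/2926919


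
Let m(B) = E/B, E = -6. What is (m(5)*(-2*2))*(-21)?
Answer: -504/5 ≈ -100.80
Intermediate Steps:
m(B) = -6/B
(m(5)*(-2*2))*(-21) = ((-6/5)*(-2*2))*(-21) = (-6*⅕*(-4))*(-21) = -6/5*(-4)*(-21) = (24/5)*(-21) = -504/5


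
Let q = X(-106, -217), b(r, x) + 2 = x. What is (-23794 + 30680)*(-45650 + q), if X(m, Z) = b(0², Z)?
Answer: -315853934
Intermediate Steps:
b(r, x) = -2 + x
X(m, Z) = -2 + Z
q = -219 (q = -2 - 217 = -219)
(-23794 + 30680)*(-45650 + q) = (-23794 + 30680)*(-45650 - 219) = 6886*(-45869) = -315853934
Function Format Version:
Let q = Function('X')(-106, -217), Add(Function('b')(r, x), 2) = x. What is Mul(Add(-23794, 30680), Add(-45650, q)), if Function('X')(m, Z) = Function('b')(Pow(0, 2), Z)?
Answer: -315853934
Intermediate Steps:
Function('b')(r, x) = Add(-2, x)
Function('X')(m, Z) = Add(-2, Z)
q = -219 (q = Add(-2, -217) = -219)
Mul(Add(-23794, 30680), Add(-45650, q)) = Mul(Add(-23794, 30680), Add(-45650, -219)) = Mul(6886, -45869) = -315853934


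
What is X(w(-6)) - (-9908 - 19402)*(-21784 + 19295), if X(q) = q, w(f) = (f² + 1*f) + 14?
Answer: -72952546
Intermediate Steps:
w(f) = 14 + f + f² (w(f) = (f² + f) + 14 = (f + f²) + 14 = 14 + f + f²)
X(w(-6)) - (-9908 - 19402)*(-21784 + 19295) = (14 - 6 + (-6)²) - (-9908 - 19402)*(-21784 + 19295) = (14 - 6 + 36) - (-29310)*(-2489) = 44 - 1*72952590 = 44 - 72952590 = -72952546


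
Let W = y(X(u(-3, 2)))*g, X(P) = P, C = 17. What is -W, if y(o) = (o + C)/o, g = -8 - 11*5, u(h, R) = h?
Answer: -294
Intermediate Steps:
g = -63 (g = -8 - 55 = -63)
y(o) = (17 + o)/o (y(o) = (o + 17)/o = (17 + o)/o)
W = 294 (W = ((17 - 3)/(-3))*(-63) = -⅓*14*(-63) = -14/3*(-63) = 294)
-W = -1*294 = -294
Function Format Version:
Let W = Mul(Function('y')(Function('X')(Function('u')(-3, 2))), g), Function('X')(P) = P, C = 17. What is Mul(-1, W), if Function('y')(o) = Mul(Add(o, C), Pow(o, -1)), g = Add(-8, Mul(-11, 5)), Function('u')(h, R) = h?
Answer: -294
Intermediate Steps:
g = -63 (g = Add(-8, -55) = -63)
Function('y')(o) = Mul(Pow(o, -1), Add(17, o)) (Function('y')(o) = Mul(Add(o, 17), Pow(o, -1)) = Mul(Add(17, o), Pow(o, -1)) = Mul(Pow(o, -1), Add(17, o)))
W = 294 (W = Mul(Mul(Pow(-3, -1), Add(17, -3)), -63) = Mul(Mul(Rational(-1, 3), 14), -63) = Mul(Rational(-14, 3), -63) = 294)
Mul(-1, W) = Mul(-1, 294) = -294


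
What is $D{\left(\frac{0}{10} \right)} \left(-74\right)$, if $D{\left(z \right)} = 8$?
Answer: $-592$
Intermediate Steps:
$D{\left(\frac{0}{10} \right)} \left(-74\right) = 8 \left(-74\right) = -592$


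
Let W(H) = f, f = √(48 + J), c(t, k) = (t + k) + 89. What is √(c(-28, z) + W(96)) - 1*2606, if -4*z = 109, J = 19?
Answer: -2606 + √(135 + 4*√67)/2 ≈ -2599.5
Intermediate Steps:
z = -109/4 (z = -¼*109 = -109/4 ≈ -27.250)
c(t, k) = 89 + k + t (c(t, k) = (k + t) + 89 = 89 + k + t)
f = √67 (f = √(48 + 19) = √67 ≈ 8.1853)
W(H) = √67
√(c(-28, z) + W(96)) - 1*2606 = √((89 - 109/4 - 28) + √67) - 1*2606 = √(135/4 + √67) - 2606 = -2606 + √(135/4 + √67)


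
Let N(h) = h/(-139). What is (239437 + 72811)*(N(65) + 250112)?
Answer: 10855458780744/139 ≈ 7.8097e+10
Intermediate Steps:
N(h) = -h/139 (N(h) = h*(-1/139) = -h/139)
(239437 + 72811)*(N(65) + 250112) = (239437 + 72811)*(-1/139*65 + 250112) = 312248*(-65/139 + 250112) = 312248*(34765503/139) = 10855458780744/139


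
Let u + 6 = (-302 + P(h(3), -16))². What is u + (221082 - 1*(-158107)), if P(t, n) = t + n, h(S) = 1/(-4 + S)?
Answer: 480944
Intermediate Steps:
P(t, n) = n + t
u = 101755 (u = -6 + (-302 + (-16 + 1/(-4 + 3)))² = -6 + (-302 + (-16 + 1/(-1)))² = -6 + (-302 + (-16 - 1))² = -6 + (-302 - 17)² = -6 + (-319)² = -6 + 101761 = 101755)
u + (221082 - 1*(-158107)) = 101755 + (221082 - 1*(-158107)) = 101755 + (221082 + 158107) = 101755 + 379189 = 480944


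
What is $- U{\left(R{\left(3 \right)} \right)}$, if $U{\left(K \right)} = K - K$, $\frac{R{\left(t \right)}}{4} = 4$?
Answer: $0$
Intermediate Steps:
$R{\left(t \right)} = 16$ ($R{\left(t \right)} = 4 \cdot 4 = 16$)
$U{\left(K \right)} = 0$
$- U{\left(R{\left(3 \right)} \right)} = \left(-1\right) 0 = 0$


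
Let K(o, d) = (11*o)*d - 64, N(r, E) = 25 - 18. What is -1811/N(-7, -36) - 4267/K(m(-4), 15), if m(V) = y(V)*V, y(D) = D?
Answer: -670715/2576 ≈ -260.37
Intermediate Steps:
m(V) = V² (m(V) = V*V = V²)
N(r, E) = 7
K(o, d) = -64 + 11*d*o (K(o, d) = 11*d*o - 64 = -64 + 11*d*o)
-1811/N(-7, -36) - 4267/K(m(-4), 15) = -1811/7 - 4267/(-64 + 11*15*(-4)²) = -1811*⅐ - 4267/(-64 + 11*15*16) = -1811/7 - 4267/(-64 + 2640) = -1811/7 - 4267/2576 = -670715/2576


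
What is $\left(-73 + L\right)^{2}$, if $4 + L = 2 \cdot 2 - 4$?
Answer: $5929$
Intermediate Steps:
$L = -4$ ($L = -4 + \left(2 \cdot 2 - 4\right) = -4 + \left(4 - 4\right) = -4 + 0 = -4$)
$\left(-73 + L\right)^{2} = \left(-73 - 4\right)^{2} = \left(-77\right)^{2} = 5929$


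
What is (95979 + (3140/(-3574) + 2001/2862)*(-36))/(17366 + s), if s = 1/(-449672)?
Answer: 4087913638713112/739598573203161 ≈ 5.5272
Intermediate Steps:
s = -1/449672 ≈ -2.2238e-6
(95979 + (3140/(-3574) + 2001/2862)*(-36))/(17366 + s) = (95979 + (3140/(-3574) + 2001/2862)*(-36))/(17366 - 1/449672) = (95979 + (3140*(-1/3574) + 2001*(1/2862))*(-36))/(7809003951/449672) = (95979 + (-1570/1787 + 667/954)*(-36))*(449672/7809003951) = (95979 - 305851/1704798*(-36))*(449672/7809003951) = (95979 + 611702/94711)*(449672/7809003951) = (9090878771/94711)*(449672/7809003951) = 4087913638713112/739598573203161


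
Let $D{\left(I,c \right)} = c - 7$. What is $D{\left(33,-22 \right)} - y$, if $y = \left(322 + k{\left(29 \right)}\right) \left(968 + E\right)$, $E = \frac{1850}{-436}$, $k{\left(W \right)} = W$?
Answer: $- \frac{73751071}{218} \approx -3.3831 \cdot 10^{5}$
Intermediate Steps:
$E = - \frac{925}{218}$ ($E = 1850 \left(- \frac{1}{436}\right) = - \frac{925}{218} \approx -4.2431$)
$D{\left(I,c \right)} = -7 + c$
$y = \frac{73744749}{218}$ ($y = \left(322 + 29\right) \left(968 - \frac{925}{218}\right) = 351 \cdot \frac{210099}{218} = \frac{73744749}{218} \approx 3.3828 \cdot 10^{5}$)
$D{\left(33,-22 \right)} - y = \left(-7 - 22\right) - \frac{73744749}{218} = -29 - \frac{73744749}{218} = - \frac{73751071}{218}$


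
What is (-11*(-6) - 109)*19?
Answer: -817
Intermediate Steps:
(-11*(-6) - 109)*19 = (66 - 109)*19 = -43*19 = -817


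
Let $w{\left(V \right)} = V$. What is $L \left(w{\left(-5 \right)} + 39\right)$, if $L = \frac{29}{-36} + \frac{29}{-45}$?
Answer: $- \frac{493}{10} \approx -49.3$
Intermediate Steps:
$L = - \frac{29}{20}$ ($L = 29 \left(- \frac{1}{36}\right) + 29 \left(- \frac{1}{45}\right) = - \frac{29}{36} - \frac{29}{45} = - \frac{29}{20} \approx -1.45$)
$L \left(w{\left(-5 \right)} + 39\right) = - \frac{29 \left(-5 + 39\right)}{20} = \left(- \frac{29}{20}\right) 34 = - \frac{493}{10}$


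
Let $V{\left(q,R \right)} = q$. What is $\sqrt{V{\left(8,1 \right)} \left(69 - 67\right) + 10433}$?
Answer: $9 \sqrt{129} \approx 102.22$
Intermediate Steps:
$\sqrt{V{\left(8,1 \right)} \left(69 - 67\right) + 10433} = \sqrt{8 \left(69 - 67\right) + 10433} = \sqrt{8 \cdot 2 + 10433} = \sqrt{16 + 10433} = \sqrt{10449} = 9 \sqrt{129}$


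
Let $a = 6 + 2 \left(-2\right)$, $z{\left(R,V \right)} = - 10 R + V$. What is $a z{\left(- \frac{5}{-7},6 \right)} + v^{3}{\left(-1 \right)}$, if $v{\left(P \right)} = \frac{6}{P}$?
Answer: $- \frac{1528}{7} \approx -218.29$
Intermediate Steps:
$z{\left(R,V \right)} = V - 10 R$
$a = 2$ ($a = 6 - 4 = 2$)
$a z{\left(- \frac{5}{-7},6 \right)} + v^{3}{\left(-1 \right)} = 2 \left(6 - 10 \left(- \frac{5}{-7}\right)\right) + \left(\frac{6}{-1}\right)^{3} = 2 \left(6 - 10 \left(\left(-5\right) \left(- \frac{1}{7}\right)\right)\right) + \left(6 \left(-1\right)\right)^{3} = 2 \left(6 - \frac{50}{7}\right) + \left(-6\right)^{3} = 2 \left(6 - \frac{50}{7}\right) - 216 = 2 \left(- \frac{8}{7}\right) - 216 = - \frac{16}{7} - 216 = - \frac{1528}{7}$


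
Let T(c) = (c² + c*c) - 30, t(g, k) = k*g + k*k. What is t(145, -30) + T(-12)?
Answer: -3192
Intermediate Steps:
t(g, k) = k² + g*k (t(g, k) = g*k + k² = k² + g*k)
T(c) = -30 + 2*c² (T(c) = (c² + c²) - 30 = 2*c² - 30 = -30 + 2*c²)
t(145, -30) + T(-12) = -30*(145 - 30) + (-30 + 2*(-12)²) = -30*115 + (-30 + 2*144) = -3450 + (-30 + 288) = -3450 + 258 = -3192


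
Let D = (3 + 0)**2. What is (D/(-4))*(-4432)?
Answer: 9972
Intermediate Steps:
D = 9 (D = 3**2 = 9)
(D/(-4))*(-4432) = (9/(-4))*(-4432) = (9*(-1/4))*(-4432) = -9/4*(-4432) = 9972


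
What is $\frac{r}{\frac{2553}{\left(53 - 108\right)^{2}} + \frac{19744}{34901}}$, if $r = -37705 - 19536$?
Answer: $- \frac{6043248626525}{148827853} \approx -40606.0$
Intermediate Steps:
$r = -57241$ ($r = -37705 - 19536 = -57241$)
$\frac{r}{\frac{2553}{\left(53 - 108\right)^{2}} + \frac{19744}{34901}} = - \frac{57241}{\frac{2553}{\left(53 - 108\right)^{2}} + \frac{19744}{34901}} = - \frac{57241}{\frac{2553}{\left(-55\right)^{2}} + 19744 \cdot \frac{1}{34901}} = - \frac{57241}{\frac{2553}{3025} + \frac{19744}{34901}} = - \frac{57241}{\frac{148827853}{105575525}} = \left(-57241\right) \frac{105575525}{148827853} = - \frac{6043248626525}{148827853}$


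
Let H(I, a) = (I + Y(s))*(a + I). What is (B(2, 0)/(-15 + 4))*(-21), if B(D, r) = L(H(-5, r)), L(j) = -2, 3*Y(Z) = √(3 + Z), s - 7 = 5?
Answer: -42/11 ≈ -3.8182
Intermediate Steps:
s = 12 (s = 7 + 5 = 12)
Y(Z) = √(3 + Z)/3
H(I, a) = (I + a)*(I + √15/3) (H(I, a) = (I + √(3 + 12)/3)*(a + I) = (I + √15/3)*(I + a) = (I + a)*(I + √15/3))
B(D, r) = -2
(B(2, 0)/(-15 + 4))*(-21) = (-2/(-15 + 4))*(-21) = (-2/(-11))*(-21) = -1/11*(-2)*(-21) = (2/11)*(-21) = -42/11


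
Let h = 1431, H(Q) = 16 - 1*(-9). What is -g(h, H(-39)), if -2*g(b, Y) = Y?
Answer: 25/2 ≈ 12.500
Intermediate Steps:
H(Q) = 25 (H(Q) = 16 + 9 = 25)
g(b, Y) = -Y/2
-g(h, H(-39)) = -(-1)*25/2 = -1*(-25/2) = 25/2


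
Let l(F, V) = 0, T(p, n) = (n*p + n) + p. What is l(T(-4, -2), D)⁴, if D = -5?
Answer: 0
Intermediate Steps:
T(p, n) = n + p + n*p (T(p, n) = (n + n*p) + p = n + p + n*p)
l(T(-4, -2), D)⁴ = 0⁴ = 0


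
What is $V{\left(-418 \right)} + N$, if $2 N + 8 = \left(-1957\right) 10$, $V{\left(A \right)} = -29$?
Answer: $-9818$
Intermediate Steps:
$N = -9789$ ($N = -4 + \frac{\left(-1957\right) 10}{2} = -4 + \frac{1}{2} \left(-19570\right) = -4 - 9785 = -9789$)
$V{\left(-418 \right)} + N = -29 - 9789 = -9818$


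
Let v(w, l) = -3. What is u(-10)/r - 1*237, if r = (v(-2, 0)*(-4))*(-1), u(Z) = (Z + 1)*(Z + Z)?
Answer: -252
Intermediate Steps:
u(Z) = 2*Z*(1 + Z) (u(Z) = (1 + Z)*(2*Z) = 2*Z*(1 + Z))
r = -12 (r = -3*(-4)*(-1) = 12*(-1) = -12)
u(-10)/r - 1*237 = (2*(-10)*(1 - 10))/(-12) - 1*237 = (2*(-10)*(-9))*(-1/12) - 237 = 180*(-1/12) - 237 = -15 - 237 = -252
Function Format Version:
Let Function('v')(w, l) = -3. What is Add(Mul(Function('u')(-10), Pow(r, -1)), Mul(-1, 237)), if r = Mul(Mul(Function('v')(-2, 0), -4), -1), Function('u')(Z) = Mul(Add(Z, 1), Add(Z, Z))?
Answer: -252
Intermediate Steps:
Function('u')(Z) = Mul(2, Z, Add(1, Z)) (Function('u')(Z) = Mul(Add(1, Z), Mul(2, Z)) = Mul(2, Z, Add(1, Z)))
r = -12 (r = Mul(Mul(-3, -4), -1) = Mul(12, -1) = -12)
Add(Mul(Function('u')(-10), Pow(r, -1)), Mul(-1, 237)) = Add(Mul(Mul(2, -10, Add(1, -10)), Pow(-12, -1)), Mul(-1, 237)) = Add(Mul(Mul(2, -10, -9), Rational(-1, 12)), -237) = Add(Mul(180, Rational(-1, 12)), -237) = Add(-15, -237) = -252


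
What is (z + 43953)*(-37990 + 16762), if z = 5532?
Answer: -1050467580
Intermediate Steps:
(z + 43953)*(-37990 + 16762) = (5532 + 43953)*(-37990 + 16762) = 49485*(-21228) = -1050467580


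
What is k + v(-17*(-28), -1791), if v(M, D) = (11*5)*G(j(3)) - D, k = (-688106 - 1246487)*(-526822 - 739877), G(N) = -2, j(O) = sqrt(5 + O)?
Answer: 2450547020188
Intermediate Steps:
k = 2450547018507 (k = -1934593*(-1266699) = 2450547018507)
v(M, D) = -110 - D (v(M, D) = (11*5)*(-2) - D = 55*(-2) - D = -110 - D)
k + v(-17*(-28), -1791) = 2450547018507 + (-110 - 1*(-1791)) = 2450547018507 + (-110 + 1791) = 2450547018507 + 1681 = 2450547020188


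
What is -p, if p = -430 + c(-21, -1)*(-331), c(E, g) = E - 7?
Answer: -8838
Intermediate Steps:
c(E, g) = -7 + E
p = 8838 (p = -430 + (-7 - 21)*(-331) = -430 - 28*(-331) = -430 + 9268 = 8838)
-p = -1*8838 = -8838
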